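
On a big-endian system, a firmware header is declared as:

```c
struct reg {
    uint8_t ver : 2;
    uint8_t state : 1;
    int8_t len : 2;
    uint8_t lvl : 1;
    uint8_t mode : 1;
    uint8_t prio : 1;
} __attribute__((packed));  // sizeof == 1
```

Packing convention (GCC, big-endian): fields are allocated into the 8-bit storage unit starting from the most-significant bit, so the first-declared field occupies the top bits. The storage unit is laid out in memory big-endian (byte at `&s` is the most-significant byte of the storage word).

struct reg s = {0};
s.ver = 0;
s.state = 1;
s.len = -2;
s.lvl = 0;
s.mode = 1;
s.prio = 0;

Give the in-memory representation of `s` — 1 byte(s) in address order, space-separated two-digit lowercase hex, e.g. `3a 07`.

[6+:2] ver=0 & 0x3 = 0x0; word=0x00
[5+:1] state=1 & 0x1 = 0x1; word=0x20
[3+:2] len=-2 & 0x3 = 0x2; word=0x30
[2+:1] lvl=0 & 0x1 = 0x0; word=0x30
[1+:1] mode=1 & 0x1 = 0x1; word=0x32
[0+:1] prio=0 & 0x1 = 0x0; word=0x32
word = 0x32 → big-endian bytes:
  [0]=0x32

32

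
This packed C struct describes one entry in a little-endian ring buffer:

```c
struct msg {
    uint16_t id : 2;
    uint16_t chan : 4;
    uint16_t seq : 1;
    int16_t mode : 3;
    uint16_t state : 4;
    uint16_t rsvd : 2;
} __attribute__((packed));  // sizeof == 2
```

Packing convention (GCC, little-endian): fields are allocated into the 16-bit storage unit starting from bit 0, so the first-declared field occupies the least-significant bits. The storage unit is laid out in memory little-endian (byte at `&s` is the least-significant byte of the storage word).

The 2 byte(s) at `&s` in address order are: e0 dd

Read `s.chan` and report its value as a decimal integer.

[0]=0xe0 [1]=0xdd (little-endian) → word 0xdde0
id:2 @ bit 0 → (0xdde0>>0)&0x3 = 0x0
chan:4 @ bit 2 → (0xdde0>>2)&0xf = 0x8  ←
seq:1 @ bit 6 → (0xdde0>>6)&0x1 = 0x1
mode:3 @ bit 7 → (0xdde0>>7)&0x7 = 0x3
state:4 @ bit 10 → (0xdde0>>10)&0xf = 0x7
rsvd:2 @ bit 14 → (0xdde0>>14)&0x3 = 0x3

8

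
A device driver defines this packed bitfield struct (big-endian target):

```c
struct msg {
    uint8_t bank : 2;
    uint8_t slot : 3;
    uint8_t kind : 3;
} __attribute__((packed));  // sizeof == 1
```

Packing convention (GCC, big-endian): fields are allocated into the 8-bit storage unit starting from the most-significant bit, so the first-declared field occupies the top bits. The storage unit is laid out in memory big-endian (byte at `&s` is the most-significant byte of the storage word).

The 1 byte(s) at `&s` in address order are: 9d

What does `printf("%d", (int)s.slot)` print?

3

[0]=0x9d (big-endian) → word 0x9d
bank [6+:2] = (word>>6) & 0x3 = 2
slot [3+:3] = (word>>3) & 0x7 = 3  ←
kind [0+:3] = (word>>0) & 0x7 = 5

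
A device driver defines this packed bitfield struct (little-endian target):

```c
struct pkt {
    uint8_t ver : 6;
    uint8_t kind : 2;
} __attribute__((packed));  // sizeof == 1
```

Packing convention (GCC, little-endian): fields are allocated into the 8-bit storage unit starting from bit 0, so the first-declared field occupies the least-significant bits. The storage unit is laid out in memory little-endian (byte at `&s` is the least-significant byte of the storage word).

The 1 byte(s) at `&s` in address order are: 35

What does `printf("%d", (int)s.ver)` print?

53

[0]=0x35 (little-endian) → word 0x35
ver:6 @ bit 0 → (0x35>>0)&0x3f = 0x35  ←
kind:2 @ bit 6 → (0x35>>6)&0x3 = 0x0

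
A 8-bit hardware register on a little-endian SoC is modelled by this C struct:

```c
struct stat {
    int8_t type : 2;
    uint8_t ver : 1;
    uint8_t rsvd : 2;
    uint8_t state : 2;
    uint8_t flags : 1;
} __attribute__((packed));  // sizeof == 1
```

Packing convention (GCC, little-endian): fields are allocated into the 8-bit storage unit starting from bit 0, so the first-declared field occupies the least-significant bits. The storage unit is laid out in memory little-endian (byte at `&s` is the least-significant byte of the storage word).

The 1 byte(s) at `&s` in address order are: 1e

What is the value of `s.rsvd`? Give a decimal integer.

[0]=0x1e (little-endian) → word 0x1e
type:2 @ bit 0 → (0x1e>>0)&0x3 = 0x2
ver:1 @ bit 2 → (0x1e>>2)&0x1 = 0x1
rsvd:2 @ bit 3 → (0x1e>>3)&0x3 = 0x3  ←
state:2 @ bit 5 → (0x1e>>5)&0x3 = 0x0
flags:1 @ bit 7 → (0x1e>>7)&0x1 = 0x0

3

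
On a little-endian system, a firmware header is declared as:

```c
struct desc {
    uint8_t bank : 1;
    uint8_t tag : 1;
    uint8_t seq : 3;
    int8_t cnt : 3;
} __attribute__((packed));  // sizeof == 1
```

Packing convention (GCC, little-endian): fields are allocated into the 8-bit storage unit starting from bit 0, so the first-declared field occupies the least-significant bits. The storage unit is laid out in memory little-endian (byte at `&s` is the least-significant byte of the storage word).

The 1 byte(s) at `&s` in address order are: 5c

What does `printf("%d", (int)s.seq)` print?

[0]=0x5c (little-endian) → word 0x5c
bank [0+:1] = (word>>0) & 0x1 = 0
tag [1+:1] = (word>>1) & 0x1 = 0
seq [2+:3] = (word>>2) & 0x7 = 7  ←
cnt [5+:3] = (word>>5) & 0x7 = 2

7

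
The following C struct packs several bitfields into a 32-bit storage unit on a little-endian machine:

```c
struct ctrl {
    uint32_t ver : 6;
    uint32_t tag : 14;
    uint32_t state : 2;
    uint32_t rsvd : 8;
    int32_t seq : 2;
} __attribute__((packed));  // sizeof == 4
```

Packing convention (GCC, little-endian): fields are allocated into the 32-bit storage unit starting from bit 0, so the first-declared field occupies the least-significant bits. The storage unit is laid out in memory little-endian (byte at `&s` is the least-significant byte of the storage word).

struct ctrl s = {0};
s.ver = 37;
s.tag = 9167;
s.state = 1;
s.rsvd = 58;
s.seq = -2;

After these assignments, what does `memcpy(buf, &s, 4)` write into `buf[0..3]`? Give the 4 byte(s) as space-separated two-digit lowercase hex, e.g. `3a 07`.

[0+:6] ver=37 & 0x3f = 0x25; word=0x00000025
[6+:14] tag=9167 & 0x3fff = 0x23cf; word=0x0008f3e5
[20+:2] state=1 & 0x3 = 0x1; word=0x0018f3e5
[22+:8] rsvd=58 & 0xff = 0x3a; word=0x0e98f3e5
[30+:2] seq=-2 & 0x3 = 0x2; word=0x8e98f3e5
word = 0x8e98f3e5 → little-endian bytes:
  [0]=0xe5  [1]=0xf3  [2]=0x98  [3]=0x8e

e5 f3 98 8e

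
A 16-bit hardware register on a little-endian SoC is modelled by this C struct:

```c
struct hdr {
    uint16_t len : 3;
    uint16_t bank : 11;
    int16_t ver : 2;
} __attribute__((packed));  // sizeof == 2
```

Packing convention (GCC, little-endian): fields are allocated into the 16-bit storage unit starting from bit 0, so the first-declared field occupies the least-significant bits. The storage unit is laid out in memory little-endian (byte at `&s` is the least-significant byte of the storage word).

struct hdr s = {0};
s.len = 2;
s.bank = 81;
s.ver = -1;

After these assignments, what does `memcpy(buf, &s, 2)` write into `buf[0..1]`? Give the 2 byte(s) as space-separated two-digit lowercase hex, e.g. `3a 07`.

[0+:3] len=2 & 0x7 = 0x2; word=0x0002
[3+:11] bank=81 & 0x7ff = 0x51; word=0x028a
[14+:2] ver=-1 & 0x3 = 0x3; word=0xc28a
word = 0xc28a → little-endian bytes:
  [0]=0x8a  [1]=0xc2

8a c2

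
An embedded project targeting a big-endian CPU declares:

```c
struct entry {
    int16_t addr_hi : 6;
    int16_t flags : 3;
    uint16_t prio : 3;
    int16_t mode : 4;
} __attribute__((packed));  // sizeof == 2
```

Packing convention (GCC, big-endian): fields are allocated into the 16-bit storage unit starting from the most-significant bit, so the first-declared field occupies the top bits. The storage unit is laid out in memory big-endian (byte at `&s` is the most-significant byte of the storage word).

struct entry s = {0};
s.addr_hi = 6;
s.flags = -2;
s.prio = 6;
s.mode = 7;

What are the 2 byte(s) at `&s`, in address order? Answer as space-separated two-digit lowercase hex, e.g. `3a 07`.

addr_hi:6 = 6 → 0x6 << 10 → word 0x1800
flags:3 = -2 → 0x6 << 7 → word 0x1b00
prio:3 = 6 → 0x6 << 4 → word 0x1b60
mode:4 = 7 → 0x7 << 0 → word 0x1b67
word = 0x1b67 → big-endian bytes:
  [0]=0x1b  [1]=0x67

1b 67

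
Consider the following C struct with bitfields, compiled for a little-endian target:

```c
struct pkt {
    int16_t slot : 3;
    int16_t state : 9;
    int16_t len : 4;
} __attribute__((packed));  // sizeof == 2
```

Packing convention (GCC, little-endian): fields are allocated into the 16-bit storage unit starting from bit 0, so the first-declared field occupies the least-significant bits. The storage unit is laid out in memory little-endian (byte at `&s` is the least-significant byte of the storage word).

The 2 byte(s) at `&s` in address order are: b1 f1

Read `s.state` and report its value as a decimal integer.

54

[0]=0xb1 [1]=0xf1 (little-endian) → word 0xf1b1
slot:3 @ bit 0 → (0xf1b1>>0)&0x7 = 0x1
state:9 @ bit 3 → (0xf1b1>>3)&0x1ff = 0x36  ←
len:4 @ bit 12 → (0xf1b1>>12)&0xf = 0xf
state signed 9b, MSB=0: value = 54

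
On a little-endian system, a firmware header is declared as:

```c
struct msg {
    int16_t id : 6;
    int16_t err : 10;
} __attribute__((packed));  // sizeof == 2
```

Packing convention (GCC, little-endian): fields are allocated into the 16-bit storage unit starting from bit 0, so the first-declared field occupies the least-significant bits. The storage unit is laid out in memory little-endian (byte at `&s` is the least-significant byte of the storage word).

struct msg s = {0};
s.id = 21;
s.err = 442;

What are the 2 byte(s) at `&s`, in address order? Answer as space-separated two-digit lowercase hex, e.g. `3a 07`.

95 6e

id (6b) val=21 bits=0x15 at bit 0: 0x0015
err (10b) val=442 bits=0x1ba at bit 6: 0x6e95
word = 0x6e95 → little-endian bytes:
  [0]=0x95  [1]=0x6e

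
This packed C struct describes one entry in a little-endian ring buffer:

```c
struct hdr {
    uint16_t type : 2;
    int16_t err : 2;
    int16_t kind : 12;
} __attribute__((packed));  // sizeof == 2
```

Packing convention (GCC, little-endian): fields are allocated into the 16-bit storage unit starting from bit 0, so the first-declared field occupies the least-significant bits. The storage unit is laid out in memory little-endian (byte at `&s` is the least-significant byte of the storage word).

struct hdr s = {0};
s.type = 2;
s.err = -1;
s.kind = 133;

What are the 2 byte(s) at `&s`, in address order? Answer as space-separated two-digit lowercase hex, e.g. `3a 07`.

type:2 = 2 → 0x2 << 0 → word 0x0002
err:2 = -1 → 0x3 << 2 → word 0x000e
kind:12 = 133 → 0x85 << 4 → word 0x085e
word = 0x085e → little-endian bytes:
  [0]=0x5e  [1]=0x08

5e 08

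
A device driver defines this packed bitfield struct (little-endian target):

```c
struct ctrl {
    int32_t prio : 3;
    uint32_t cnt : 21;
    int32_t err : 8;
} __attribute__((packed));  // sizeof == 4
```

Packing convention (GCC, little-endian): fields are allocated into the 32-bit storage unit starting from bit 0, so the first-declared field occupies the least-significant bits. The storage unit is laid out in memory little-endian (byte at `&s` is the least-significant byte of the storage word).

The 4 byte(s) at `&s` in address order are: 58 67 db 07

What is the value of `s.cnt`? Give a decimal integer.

[0]=0x58 [1]=0x67 [2]=0xdb [3]=0x07 (little-endian) → word 0x07db6758
prio:3 @ bit 0 → (0x07db6758>>0)&0x7 = 0x0
cnt:21 @ bit 3 → (0x07db6758>>3)&0x1fffff = 0x1b6ceb  ←
err:8 @ bit 24 → (0x07db6758>>24)&0xff = 0x7

1797355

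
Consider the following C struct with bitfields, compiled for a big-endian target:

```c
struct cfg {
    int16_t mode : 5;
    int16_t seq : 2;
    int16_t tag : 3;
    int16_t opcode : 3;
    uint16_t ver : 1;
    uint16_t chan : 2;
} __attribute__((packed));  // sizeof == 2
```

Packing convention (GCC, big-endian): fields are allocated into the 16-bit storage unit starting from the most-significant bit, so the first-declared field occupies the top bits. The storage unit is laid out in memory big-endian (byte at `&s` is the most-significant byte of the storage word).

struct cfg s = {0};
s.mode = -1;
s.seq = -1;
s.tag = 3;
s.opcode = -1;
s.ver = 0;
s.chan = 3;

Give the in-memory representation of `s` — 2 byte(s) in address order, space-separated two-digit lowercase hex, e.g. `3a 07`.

mode (5b) val=-1 bits=0x1f at bit 11: 0xf800
seq (2b) val=-1 bits=0x3 at bit 9: 0xfe00
tag (3b) val=3 bits=0x3 at bit 6: 0xfec0
opcode (3b) val=-1 bits=0x7 at bit 3: 0xfef8
ver (1b) val=0 bits=0x0 at bit 2: 0xfef8
chan (2b) val=3 bits=0x3 at bit 0: 0xfefb
word = 0xfefb → big-endian bytes:
  [0]=0xfe  [1]=0xfb

fe fb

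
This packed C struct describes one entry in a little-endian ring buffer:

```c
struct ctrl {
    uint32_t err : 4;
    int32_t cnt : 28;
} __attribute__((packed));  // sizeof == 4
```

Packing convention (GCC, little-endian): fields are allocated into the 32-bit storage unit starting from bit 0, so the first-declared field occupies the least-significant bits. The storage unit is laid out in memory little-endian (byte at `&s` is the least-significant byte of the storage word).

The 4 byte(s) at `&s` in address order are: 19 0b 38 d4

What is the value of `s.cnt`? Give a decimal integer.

-45907791

[0]=0x19 [1]=0x0b [2]=0x38 [3]=0xd4 (little-endian) → word 0xd4380b19
err:4 @ bit 0 → (0xd4380b19>>0)&0xf = 0x9
cnt:28 @ bit 4 → (0xd4380b19>>4)&0xfffffff = 0xd4380b1  ←
cnt signed 28b, MSB=1: 222527665 - 268435456 = -45907791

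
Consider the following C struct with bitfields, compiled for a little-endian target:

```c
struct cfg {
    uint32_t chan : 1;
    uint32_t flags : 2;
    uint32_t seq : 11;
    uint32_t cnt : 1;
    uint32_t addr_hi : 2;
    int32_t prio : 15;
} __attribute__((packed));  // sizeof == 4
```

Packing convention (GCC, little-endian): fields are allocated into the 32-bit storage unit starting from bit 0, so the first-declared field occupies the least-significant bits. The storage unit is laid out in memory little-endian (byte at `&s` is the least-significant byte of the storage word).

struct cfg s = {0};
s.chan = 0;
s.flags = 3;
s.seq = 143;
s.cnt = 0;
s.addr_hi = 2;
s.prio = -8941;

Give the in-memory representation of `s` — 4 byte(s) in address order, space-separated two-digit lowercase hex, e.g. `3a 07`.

chan (1b) val=0 bits=0x0 at bit 0: 0x00000000
flags (2b) val=3 bits=0x3 at bit 1: 0x00000006
seq (11b) val=143 bits=0x8f at bit 3: 0x0000047e
cnt (1b) val=0 bits=0x0 at bit 14: 0x0000047e
addr_hi (2b) val=2 bits=0x2 at bit 15: 0x0001047e
prio (15b) val=-8941 bits=0x5d13 at bit 17: 0xba27047e
word = 0xba27047e → little-endian bytes:
  [0]=0x7e  [1]=0x04  [2]=0x27  [3]=0xba

7e 04 27 ba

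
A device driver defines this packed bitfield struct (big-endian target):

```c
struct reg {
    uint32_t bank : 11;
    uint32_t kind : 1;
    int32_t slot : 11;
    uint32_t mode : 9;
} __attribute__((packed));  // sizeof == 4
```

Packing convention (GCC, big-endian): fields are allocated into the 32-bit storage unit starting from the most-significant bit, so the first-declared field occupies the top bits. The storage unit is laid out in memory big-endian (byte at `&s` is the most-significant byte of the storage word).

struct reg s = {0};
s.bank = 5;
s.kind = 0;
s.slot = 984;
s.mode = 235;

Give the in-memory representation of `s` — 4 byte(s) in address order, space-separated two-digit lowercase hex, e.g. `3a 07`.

00 a7 b0 eb

bank (11b) val=5 bits=0x5 at bit 21: 0x00a00000
kind (1b) val=0 bits=0x0 at bit 20: 0x00a00000
slot (11b) val=984 bits=0x3d8 at bit 9: 0x00a7b000
mode (9b) val=235 bits=0xeb at bit 0: 0x00a7b0eb
word = 0x00a7b0eb → big-endian bytes:
  [0]=0x00  [1]=0xa7  [2]=0xb0  [3]=0xeb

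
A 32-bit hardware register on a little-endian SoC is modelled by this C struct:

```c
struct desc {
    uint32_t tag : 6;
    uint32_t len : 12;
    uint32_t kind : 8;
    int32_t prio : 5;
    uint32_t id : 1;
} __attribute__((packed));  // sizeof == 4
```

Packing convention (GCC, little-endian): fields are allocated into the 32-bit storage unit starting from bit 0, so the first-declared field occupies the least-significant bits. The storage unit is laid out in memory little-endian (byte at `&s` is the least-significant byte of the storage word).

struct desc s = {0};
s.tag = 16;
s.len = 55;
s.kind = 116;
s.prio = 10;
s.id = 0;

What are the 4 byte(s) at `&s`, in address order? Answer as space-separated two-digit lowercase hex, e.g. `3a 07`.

[0+:6] tag=16 & 0x3f = 0x10; word=0x00000010
[6+:12] len=55 & 0xfff = 0x37; word=0x00000dd0
[18+:8] kind=116 & 0xff = 0x74; word=0x01d00dd0
[26+:5] prio=10 & 0x1f = 0xa; word=0x29d00dd0
[31+:1] id=0 & 0x1 = 0x0; word=0x29d00dd0
word = 0x29d00dd0 → little-endian bytes:
  [0]=0xd0  [1]=0x0d  [2]=0xd0  [3]=0x29

d0 0d d0 29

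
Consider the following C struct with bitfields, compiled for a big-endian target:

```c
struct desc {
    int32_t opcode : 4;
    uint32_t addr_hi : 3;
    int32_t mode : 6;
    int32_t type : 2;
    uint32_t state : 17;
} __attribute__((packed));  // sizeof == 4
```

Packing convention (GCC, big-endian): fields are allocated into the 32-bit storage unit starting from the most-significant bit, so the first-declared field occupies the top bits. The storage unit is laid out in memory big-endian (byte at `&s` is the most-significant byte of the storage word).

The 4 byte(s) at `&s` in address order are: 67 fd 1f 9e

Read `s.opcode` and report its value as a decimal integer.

[0]=0x67 [1]=0xfd [2]=0x1f [3]=0x9e (big-endian) → word 0x67fd1f9e
opcode [28+:4] = (word>>28) & 0xf = 6  ←
addr_hi [25+:3] = (word>>25) & 0x7 = 3
mode [19+:6] = (word>>19) & 0x3f = 63
type [17+:2] = (word>>17) & 0x3 = 2
state [0+:17] = (word>>0) & 0x1ffff = 73630
opcode signed 4b, MSB=0: value = 6

6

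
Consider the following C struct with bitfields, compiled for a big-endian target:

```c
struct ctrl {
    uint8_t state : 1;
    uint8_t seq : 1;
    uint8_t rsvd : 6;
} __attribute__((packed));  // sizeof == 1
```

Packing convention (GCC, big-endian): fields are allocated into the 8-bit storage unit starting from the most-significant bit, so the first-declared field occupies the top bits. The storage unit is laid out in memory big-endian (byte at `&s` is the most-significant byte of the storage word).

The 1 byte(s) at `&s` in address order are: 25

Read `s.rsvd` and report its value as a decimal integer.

[0]=0x25 (big-endian) → word 0x25
state [7+:1] = (word>>7) & 0x1 = 0
seq [6+:1] = (word>>6) & 0x1 = 0
rsvd [0+:6] = (word>>0) & 0x3f = 37  ←

37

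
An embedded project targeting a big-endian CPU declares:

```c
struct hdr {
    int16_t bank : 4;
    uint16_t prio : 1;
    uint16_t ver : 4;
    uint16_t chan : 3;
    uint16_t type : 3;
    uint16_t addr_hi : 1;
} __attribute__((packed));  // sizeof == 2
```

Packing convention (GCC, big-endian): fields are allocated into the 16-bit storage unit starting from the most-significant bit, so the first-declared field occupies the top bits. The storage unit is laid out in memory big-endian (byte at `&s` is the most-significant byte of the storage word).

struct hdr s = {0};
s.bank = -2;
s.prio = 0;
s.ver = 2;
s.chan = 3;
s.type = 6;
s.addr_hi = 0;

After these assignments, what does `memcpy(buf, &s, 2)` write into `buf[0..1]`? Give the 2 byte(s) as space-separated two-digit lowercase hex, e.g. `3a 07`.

e1 3c

bank (4b) val=-2 bits=0xe at bit 12: 0xe000
prio (1b) val=0 bits=0x0 at bit 11: 0xe000
ver (4b) val=2 bits=0x2 at bit 7: 0xe100
chan (3b) val=3 bits=0x3 at bit 4: 0xe130
type (3b) val=6 bits=0x6 at bit 1: 0xe13c
addr_hi (1b) val=0 bits=0x0 at bit 0: 0xe13c
word = 0xe13c → big-endian bytes:
  [0]=0xe1  [1]=0x3c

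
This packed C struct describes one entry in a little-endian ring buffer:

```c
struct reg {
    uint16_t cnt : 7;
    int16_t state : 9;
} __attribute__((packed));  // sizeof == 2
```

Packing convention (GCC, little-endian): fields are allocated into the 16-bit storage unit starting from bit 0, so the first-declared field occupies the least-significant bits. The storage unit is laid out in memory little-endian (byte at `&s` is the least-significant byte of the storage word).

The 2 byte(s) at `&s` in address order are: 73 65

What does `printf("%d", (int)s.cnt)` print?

[0]=0x73 [1]=0x65 (little-endian) → word 0x6573
cnt:7 @ bit 0 → (0x6573>>0)&0x7f = 0x73  ←
state:9 @ bit 7 → (0x6573>>7)&0x1ff = 0xca

115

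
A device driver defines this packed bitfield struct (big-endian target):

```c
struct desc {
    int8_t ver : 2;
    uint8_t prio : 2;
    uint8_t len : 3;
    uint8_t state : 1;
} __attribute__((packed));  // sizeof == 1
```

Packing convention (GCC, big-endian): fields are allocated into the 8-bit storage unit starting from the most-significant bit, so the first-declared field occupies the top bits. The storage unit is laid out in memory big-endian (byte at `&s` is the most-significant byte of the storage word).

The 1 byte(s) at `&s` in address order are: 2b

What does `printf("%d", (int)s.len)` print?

5

[0]=0x2b (big-endian) → word 0x2b
ver [6+:2] = (word>>6) & 0x3 = 0
prio [4+:2] = (word>>4) & 0x3 = 2
len [1+:3] = (word>>1) & 0x7 = 5  ←
state [0+:1] = (word>>0) & 0x1 = 1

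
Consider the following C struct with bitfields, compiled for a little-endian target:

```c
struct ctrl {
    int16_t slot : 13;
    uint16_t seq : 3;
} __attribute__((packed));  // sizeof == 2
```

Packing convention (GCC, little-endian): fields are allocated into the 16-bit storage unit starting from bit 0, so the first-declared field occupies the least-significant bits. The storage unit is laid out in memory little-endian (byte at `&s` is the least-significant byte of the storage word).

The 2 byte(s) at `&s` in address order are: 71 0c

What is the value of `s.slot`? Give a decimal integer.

3185

[0]=0x71 [1]=0x0c (little-endian) → word 0x0c71
slot [0+:13] = (word>>0) & 0x1fff = 3185  ←
seq [13+:3] = (word>>13) & 0x7 = 0
slot signed 13b, MSB=0: value = 3185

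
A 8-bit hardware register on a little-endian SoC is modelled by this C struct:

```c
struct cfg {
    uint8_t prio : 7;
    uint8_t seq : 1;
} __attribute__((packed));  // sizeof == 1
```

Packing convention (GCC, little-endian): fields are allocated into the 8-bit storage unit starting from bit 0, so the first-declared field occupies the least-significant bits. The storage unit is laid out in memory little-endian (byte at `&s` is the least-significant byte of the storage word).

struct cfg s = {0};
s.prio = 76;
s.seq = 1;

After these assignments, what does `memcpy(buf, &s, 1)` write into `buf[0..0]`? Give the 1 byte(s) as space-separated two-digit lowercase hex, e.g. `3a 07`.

cc

prio:7 = 76 → 0x4c << 0 → word 0x4c
seq:1 = 1 → 0x1 << 7 → word 0xcc
word = 0xcc → little-endian bytes:
  [0]=0xcc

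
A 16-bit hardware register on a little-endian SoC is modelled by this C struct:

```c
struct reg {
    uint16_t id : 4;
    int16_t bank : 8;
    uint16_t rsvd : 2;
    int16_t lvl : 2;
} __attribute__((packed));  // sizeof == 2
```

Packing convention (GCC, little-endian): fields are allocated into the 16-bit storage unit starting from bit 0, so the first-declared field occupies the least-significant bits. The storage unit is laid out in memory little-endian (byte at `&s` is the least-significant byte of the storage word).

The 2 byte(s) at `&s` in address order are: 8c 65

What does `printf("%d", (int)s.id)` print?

[0]=0x8c [1]=0x65 (little-endian) → word 0x658c
id [0+:4] = (word>>0) & 0xf = 12  ←
bank [4+:8] = (word>>4) & 0xff = 88
rsvd [12+:2] = (word>>12) & 0x3 = 2
lvl [14+:2] = (word>>14) & 0x3 = 1

12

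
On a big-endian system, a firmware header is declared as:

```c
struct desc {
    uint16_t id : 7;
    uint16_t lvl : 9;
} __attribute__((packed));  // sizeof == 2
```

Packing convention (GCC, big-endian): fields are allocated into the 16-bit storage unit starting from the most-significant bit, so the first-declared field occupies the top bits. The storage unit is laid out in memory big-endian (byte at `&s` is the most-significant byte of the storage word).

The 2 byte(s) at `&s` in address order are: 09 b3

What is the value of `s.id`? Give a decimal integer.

4

[0]=0x09 [1]=0xb3 (big-endian) → word 0x09b3
id [9+:7] = (word>>9) & 0x7f = 4  ←
lvl [0+:9] = (word>>0) & 0x1ff = 435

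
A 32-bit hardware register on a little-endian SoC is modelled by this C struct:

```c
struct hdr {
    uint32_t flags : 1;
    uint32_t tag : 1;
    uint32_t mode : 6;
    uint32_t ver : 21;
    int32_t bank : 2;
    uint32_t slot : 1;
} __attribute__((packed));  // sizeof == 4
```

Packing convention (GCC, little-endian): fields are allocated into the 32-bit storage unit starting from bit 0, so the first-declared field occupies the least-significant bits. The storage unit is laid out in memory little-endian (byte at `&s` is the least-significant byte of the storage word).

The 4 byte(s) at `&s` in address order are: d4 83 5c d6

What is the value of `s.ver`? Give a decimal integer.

[0]=0xd4 [1]=0x83 [2]=0x5c [3]=0xd6 (little-endian) → word 0xd65c83d4
flags:1 @ bit 0 → (0xd65c83d4>>0)&0x1 = 0x0
tag:1 @ bit 1 → (0xd65c83d4>>1)&0x1 = 0x0
mode:6 @ bit 2 → (0xd65c83d4>>2)&0x3f = 0x35
ver:21 @ bit 8 → (0xd65c83d4>>8)&0x1fffff = 0x165c83  ←
bank:2 @ bit 29 → (0xd65c83d4>>29)&0x3 = 0x2
slot:1 @ bit 31 → (0xd65c83d4>>31)&0x1 = 0x1

1465475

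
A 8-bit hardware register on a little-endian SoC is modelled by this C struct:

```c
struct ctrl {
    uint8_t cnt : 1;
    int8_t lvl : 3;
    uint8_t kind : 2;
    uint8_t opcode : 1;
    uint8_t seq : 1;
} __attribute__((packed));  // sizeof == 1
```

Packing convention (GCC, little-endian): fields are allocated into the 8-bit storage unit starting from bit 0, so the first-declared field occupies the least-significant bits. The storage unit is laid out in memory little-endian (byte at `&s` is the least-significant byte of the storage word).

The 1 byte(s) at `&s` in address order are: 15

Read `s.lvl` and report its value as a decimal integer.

2

[0]=0x15 (little-endian) → word 0x15
cnt [0+:1] = (word>>0) & 0x1 = 1
lvl [1+:3] = (word>>1) & 0x7 = 2  ←
kind [4+:2] = (word>>4) & 0x3 = 1
opcode [6+:1] = (word>>6) & 0x1 = 0
seq [7+:1] = (word>>7) & 0x1 = 0
lvl signed 3b, MSB=0: value = 2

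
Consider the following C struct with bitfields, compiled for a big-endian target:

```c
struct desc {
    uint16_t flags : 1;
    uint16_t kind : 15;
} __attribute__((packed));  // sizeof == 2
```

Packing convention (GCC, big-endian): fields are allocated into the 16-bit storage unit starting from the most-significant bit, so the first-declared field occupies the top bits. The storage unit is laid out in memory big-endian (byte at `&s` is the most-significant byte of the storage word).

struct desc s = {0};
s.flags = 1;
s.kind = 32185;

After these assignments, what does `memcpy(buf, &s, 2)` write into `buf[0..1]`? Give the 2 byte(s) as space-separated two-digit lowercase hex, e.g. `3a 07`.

[15+:1] flags=1 & 0x1 = 0x1; word=0x8000
[0+:15] kind=32185 & 0x7fff = 0x7db9; word=0xfdb9
word = 0xfdb9 → big-endian bytes:
  [0]=0xfd  [1]=0xb9

fd b9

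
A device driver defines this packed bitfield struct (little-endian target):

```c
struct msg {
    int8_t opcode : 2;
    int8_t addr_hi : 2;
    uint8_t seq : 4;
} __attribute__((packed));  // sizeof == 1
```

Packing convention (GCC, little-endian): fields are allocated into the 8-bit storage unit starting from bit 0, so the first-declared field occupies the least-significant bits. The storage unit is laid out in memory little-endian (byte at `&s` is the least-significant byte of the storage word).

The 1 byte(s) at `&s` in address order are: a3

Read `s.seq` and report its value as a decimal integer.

[0]=0xa3 (little-endian) → word 0xa3
opcode:2 @ bit 0 → (0xa3>>0)&0x3 = 0x3
addr_hi:2 @ bit 2 → (0xa3>>2)&0x3 = 0x0
seq:4 @ bit 4 → (0xa3>>4)&0xf = 0xa  ←

10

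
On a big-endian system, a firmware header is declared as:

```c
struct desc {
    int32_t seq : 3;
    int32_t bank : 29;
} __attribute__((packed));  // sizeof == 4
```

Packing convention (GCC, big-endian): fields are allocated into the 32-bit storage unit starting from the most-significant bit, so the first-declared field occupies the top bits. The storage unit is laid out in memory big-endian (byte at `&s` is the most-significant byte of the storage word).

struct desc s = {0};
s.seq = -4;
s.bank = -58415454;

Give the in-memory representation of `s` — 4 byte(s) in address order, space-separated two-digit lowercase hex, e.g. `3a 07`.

9c 84 a6 a2

[29+:3] seq=-4 & 0x7 = 0x4; word=0x80000000
[0+:29] bank=-58415454 & 0x1fffffff = 0x1c84a6a2; word=0x9c84a6a2
word = 0x9c84a6a2 → big-endian bytes:
  [0]=0x9c  [1]=0x84  [2]=0xa6  [3]=0xa2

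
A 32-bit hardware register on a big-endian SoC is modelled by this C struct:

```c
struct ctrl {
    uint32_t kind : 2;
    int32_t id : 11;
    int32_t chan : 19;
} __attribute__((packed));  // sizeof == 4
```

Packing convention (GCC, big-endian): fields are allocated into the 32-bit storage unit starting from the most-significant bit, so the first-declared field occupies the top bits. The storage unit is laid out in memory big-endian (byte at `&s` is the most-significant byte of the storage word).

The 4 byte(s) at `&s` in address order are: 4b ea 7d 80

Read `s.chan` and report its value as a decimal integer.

163200

[0]=0x4b [1]=0xea [2]=0x7d [3]=0x80 (big-endian) → word 0x4bea7d80
kind:2 @ bit 30 → (0x4bea7d80>>30)&0x3 = 0x1
id:11 @ bit 19 → (0x4bea7d80>>19)&0x7ff = 0x17d
chan:19 @ bit 0 → (0x4bea7d80>>0)&0x7ffff = 0x27d80  ←
chan signed 19b, MSB=0: value = 163200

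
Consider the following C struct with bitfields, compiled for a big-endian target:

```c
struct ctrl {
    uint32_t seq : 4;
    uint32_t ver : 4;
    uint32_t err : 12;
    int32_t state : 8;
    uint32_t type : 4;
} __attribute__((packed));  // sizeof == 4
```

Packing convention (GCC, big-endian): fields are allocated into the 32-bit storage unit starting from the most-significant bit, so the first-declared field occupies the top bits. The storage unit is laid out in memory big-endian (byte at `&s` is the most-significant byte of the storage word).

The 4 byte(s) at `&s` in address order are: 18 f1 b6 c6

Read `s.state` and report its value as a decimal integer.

[0]=0x18 [1]=0xf1 [2]=0xb6 [3]=0xc6 (big-endian) → word 0x18f1b6c6
seq [28+:4] = (word>>28) & 0xf = 1
ver [24+:4] = (word>>24) & 0xf = 8
err [12+:12] = (word>>12) & 0xfff = 3867
state [4+:8] = (word>>4) & 0xff = 108  ←
type [0+:4] = (word>>0) & 0xf = 6
state signed 8b, MSB=0: value = 108

108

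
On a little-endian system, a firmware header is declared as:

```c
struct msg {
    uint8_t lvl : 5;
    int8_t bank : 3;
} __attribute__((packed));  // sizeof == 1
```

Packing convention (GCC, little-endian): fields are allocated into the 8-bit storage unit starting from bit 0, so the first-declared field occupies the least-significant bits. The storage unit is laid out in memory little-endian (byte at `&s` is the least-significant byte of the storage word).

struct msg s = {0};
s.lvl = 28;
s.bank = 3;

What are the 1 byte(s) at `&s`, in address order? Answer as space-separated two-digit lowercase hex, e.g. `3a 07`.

7c

[0+:5] lvl=28 & 0x1f = 0x1c; word=0x1c
[5+:3] bank=3 & 0x7 = 0x3; word=0x7c
word = 0x7c → little-endian bytes:
  [0]=0x7c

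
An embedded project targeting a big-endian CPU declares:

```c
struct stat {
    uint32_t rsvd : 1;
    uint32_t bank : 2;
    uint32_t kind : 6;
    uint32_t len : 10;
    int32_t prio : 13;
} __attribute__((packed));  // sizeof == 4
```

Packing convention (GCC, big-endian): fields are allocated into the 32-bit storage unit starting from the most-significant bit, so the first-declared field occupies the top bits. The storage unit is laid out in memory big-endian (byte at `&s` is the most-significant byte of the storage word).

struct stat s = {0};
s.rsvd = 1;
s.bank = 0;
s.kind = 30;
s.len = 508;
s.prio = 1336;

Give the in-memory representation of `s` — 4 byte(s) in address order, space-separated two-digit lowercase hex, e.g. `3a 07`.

[31+:1] rsvd=1 & 0x1 = 0x1; word=0x80000000
[29+:2] bank=0 & 0x3 = 0x0; word=0x80000000
[23+:6] kind=30 & 0x3f = 0x1e; word=0x8f000000
[13+:10] len=508 & 0x3ff = 0x1fc; word=0x8f3f8000
[0+:13] prio=1336 & 0x1fff = 0x538; word=0x8f3f8538
word = 0x8f3f8538 → big-endian bytes:
  [0]=0x8f  [1]=0x3f  [2]=0x85  [3]=0x38

8f 3f 85 38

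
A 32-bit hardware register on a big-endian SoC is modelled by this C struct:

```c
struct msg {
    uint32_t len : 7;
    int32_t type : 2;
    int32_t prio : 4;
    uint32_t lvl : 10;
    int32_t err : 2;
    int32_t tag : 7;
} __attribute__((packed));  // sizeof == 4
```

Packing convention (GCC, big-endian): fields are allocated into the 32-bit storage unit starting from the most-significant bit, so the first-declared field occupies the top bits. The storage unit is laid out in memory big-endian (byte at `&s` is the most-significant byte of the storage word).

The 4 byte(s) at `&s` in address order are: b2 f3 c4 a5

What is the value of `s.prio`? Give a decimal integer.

[0]=0xb2 [1]=0xf3 [2]=0xc4 [3]=0xa5 (big-endian) → word 0xb2f3c4a5
len:7 @ bit 25 → (0xb2f3c4a5>>25)&0x7f = 0x59
type:2 @ bit 23 → (0xb2f3c4a5>>23)&0x3 = 0x1
prio:4 @ bit 19 → (0xb2f3c4a5>>19)&0xf = 0xe  ←
lvl:10 @ bit 9 → (0xb2f3c4a5>>9)&0x3ff = 0x1e2
err:2 @ bit 7 → (0xb2f3c4a5>>7)&0x3 = 0x1
tag:7 @ bit 0 → (0xb2f3c4a5>>0)&0x7f = 0x25
prio signed 4b, MSB=1: 14 - 16 = -2

-2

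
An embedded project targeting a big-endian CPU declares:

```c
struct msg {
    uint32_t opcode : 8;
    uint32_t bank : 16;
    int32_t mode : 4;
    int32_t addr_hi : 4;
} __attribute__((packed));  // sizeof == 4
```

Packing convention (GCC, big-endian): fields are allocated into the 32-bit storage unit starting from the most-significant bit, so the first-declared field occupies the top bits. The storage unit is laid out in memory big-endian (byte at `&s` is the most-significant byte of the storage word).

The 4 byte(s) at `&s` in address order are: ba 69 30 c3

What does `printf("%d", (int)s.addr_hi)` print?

[0]=0xba [1]=0x69 [2]=0x30 [3]=0xc3 (big-endian) → word 0xba6930c3
opcode [24+:8] = (word>>24) & 0xff = 186
bank [8+:16] = (word>>8) & 0xffff = 26928
mode [4+:4] = (word>>4) & 0xf = 12
addr_hi [0+:4] = (word>>0) & 0xf = 3  ←
addr_hi signed 4b, MSB=0: value = 3

3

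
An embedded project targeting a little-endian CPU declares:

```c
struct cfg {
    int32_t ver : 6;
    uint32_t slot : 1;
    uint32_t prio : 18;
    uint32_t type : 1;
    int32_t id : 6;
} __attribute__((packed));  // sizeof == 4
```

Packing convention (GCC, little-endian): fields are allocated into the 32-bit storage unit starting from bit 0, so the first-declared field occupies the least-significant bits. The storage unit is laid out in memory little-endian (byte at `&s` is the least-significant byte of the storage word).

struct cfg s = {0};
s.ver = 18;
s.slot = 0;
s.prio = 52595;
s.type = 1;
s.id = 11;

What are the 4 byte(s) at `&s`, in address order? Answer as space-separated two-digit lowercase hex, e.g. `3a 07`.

92 b9 66 2e

[0+:6] ver=18 & 0x3f = 0x12; word=0x00000012
[6+:1] slot=0 & 0x1 = 0x0; word=0x00000012
[7+:18] prio=52595 & 0x3ffff = 0xcd73; word=0x0066b992
[25+:1] type=1 & 0x1 = 0x1; word=0x0266b992
[26+:6] id=11 & 0x3f = 0xb; word=0x2e66b992
word = 0x2e66b992 → little-endian bytes:
  [0]=0x92  [1]=0xb9  [2]=0x66  [3]=0x2e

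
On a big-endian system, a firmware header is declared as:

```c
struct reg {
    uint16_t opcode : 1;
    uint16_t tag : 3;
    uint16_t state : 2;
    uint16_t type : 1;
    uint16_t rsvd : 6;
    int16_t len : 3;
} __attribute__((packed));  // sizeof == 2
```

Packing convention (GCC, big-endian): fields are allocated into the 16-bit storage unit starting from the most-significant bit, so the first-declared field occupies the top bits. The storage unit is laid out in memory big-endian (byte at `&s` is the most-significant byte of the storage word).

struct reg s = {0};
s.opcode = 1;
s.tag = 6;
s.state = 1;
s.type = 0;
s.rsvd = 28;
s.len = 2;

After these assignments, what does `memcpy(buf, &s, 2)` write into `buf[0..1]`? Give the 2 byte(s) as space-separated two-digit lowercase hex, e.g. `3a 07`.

opcode (1b) val=1 bits=0x1 at bit 15: 0x8000
tag (3b) val=6 bits=0x6 at bit 12: 0xe000
state (2b) val=1 bits=0x1 at bit 10: 0xe400
type (1b) val=0 bits=0x0 at bit 9: 0xe400
rsvd (6b) val=28 bits=0x1c at bit 3: 0xe4e0
len (3b) val=2 bits=0x2 at bit 0: 0xe4e2
word = 0xe4e2 → big-endian bytes:
  [0]=0xe4  [1]=0xe2

e4 e2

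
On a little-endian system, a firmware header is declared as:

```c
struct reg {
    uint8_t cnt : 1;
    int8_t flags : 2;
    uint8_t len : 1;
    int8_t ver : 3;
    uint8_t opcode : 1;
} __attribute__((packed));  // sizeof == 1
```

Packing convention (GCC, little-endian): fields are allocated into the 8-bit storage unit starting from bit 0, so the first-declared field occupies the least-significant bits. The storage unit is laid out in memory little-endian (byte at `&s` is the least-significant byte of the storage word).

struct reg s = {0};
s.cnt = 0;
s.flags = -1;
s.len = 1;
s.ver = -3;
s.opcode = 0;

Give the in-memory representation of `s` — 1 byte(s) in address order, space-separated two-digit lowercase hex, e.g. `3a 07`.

5e

cnt (1b) val=0 bits=0x0 at bit 0: 0x00
flags (2b) val=-1 bits=0x3 at bit 1: 0x06
len (1b) val=1 bits=0x1 at bit 3: 0x0e
ver (3b) val=-3 bits=0x5 at bit 4: 0x5e
opcode (1b) val=0 bits=0x0 at bit 7: 0x5e
word = 0x5e → little-endian bytes:
  [0]=0x5e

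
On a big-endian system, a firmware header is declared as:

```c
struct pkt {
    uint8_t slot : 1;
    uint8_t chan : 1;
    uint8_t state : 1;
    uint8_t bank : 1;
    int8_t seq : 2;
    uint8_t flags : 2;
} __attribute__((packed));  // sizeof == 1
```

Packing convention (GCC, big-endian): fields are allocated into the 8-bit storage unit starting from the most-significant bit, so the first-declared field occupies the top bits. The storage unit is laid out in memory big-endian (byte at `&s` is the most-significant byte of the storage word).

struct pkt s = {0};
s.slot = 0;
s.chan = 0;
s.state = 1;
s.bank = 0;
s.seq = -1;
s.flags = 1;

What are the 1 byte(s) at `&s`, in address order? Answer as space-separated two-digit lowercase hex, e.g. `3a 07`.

[7+:1] slot=0 & 0x1 = 0x0; word=0x00
[6+:1] chan=0 & 0x1 = 0x0; word=0x00
[5+:1] state=1 & 0x1 = 0x1; word=0x20
[4+:1] bank=0 & 0x1 = 0x0; word=0x20
[2+:2] seq=-1 & 0x3 = 0x3; word=0x2c
[0+:2] flags=1 & 0x3 = 0x1; word=0x2d
word = 0x2d → big-endian bytes:
  [0]=0x2d

2d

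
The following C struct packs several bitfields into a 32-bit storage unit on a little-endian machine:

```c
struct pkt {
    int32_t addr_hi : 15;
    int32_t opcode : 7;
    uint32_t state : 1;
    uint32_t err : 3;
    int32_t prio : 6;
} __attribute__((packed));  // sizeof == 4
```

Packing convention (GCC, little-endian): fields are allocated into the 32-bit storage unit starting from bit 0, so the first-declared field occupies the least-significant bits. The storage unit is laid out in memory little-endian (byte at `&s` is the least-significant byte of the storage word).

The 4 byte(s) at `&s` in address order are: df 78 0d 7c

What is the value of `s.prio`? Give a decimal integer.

[0]=0xdf [1]=0x78 [2]=0x0d [3]=0x7c (little-endian) → word 0x7c0d78df
addr_hi [0+:15] = (word>>0) & 0x7fff = 30943
opcode [15+:7] = (word>>15) & 0x7f = 26
state [22+:1] = (word>>22) & 0x1 = 0
err [23+:3] = (word>>23) & 0x7 = 0
prio [26+:6] = (word>>26) & 0x3f = 31  ←
prio signed 6b, MSB=0: value = 31

31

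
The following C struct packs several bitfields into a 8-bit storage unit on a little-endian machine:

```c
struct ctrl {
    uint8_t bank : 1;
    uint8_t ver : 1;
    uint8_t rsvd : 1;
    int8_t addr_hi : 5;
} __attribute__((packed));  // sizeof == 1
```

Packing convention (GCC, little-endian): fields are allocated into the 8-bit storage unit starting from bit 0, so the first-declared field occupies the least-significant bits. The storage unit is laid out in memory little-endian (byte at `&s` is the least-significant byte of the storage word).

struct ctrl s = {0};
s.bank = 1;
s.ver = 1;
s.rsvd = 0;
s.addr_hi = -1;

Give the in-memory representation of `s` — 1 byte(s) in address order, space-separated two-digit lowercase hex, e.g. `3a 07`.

fb

bank:1 = 1 → 0x1 << 0 → word 0x01
ver:1 = 1 → 0x1 << 1 → word 0x03
rsvd:1 = 0 → 0x0 << 2 → word 0x03
addr_hi:5 = -1 → 0x1f << 3 → word 0xfb
word = 0xfb → little-endian bytes:
  [0]=0xfb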